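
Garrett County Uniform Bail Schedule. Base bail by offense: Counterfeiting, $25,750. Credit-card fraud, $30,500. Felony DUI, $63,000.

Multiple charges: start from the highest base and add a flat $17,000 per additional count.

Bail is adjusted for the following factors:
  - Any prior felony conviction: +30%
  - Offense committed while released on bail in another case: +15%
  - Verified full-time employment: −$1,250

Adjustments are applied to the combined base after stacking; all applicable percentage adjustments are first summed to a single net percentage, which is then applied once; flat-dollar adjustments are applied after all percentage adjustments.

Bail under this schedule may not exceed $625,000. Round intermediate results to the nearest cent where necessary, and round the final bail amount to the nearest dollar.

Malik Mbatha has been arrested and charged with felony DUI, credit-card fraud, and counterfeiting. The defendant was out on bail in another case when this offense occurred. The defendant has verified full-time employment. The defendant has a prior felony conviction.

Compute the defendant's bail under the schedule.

Base amounts from the schedule: felony DUI $63,000; credit-card fraud $30,500; counterfeiting $25,750.
Stacking rule: highest base plus $17,000 per additional charge. Highest is felony DUI at $63,000; 2 additional charges → +$34,000. Combined base = $97,000.
Net percentage adjustment: +30% +15% = +45%. $97,000 × 1.45 = $140,650.
Verified full-time employment (−$1,250 flat): $140,650 − $1,250 = $139,400.
$139,400 is within the $625,000 maximum.

$139,400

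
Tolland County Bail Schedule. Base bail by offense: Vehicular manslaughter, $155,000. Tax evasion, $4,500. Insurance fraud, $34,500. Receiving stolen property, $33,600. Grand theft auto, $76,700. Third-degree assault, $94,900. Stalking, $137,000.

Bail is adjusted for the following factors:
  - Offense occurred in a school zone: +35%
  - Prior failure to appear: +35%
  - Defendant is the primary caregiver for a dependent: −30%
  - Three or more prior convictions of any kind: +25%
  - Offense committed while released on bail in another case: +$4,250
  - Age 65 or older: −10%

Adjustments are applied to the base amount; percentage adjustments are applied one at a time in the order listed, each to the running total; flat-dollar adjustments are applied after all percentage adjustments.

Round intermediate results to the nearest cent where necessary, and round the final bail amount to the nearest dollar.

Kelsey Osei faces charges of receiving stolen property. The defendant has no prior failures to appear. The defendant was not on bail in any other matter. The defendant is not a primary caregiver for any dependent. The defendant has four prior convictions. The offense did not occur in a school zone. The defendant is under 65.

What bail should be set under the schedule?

Base amounts from the schedule: receiving stolen property $33,600.
Single charge. Combined base = $33,600.
Three or more prior convictions of any kind (+25%): $33,600 × 1.25 = $42,000.

$42,000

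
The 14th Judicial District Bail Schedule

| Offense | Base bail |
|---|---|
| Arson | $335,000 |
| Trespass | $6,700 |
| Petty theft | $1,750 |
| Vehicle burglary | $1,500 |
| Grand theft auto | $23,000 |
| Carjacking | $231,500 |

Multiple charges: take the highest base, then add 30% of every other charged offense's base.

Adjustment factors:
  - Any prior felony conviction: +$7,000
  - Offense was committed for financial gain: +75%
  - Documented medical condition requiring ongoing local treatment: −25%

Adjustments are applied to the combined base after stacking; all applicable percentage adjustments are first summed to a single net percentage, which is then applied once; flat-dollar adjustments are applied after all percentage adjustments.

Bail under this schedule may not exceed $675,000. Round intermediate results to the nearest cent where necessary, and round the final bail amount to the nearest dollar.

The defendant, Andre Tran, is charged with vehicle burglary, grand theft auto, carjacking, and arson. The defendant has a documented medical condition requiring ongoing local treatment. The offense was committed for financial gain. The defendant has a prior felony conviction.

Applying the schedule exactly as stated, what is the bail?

Base amounts from the schedule: vehicle burglary $1,500; grand theft auto $23,000; carjacking $231,500; arson $335,000.
Stacking rule: highest base plus 30% of each additional charge. Highest is arson at $335,000. Additional: $1,500 × 30% = $450; $23,000 × 30% = $6,900; $231,500 × 30% = $69,450. Combined base = $335,000 + $76,800 = $411,800.
Net percentage adjustment: +75% −25% = +50%. $411,800 × 1.5 = $617,700.
Any prior felony conviction (+$7,000 flat): $617,700 + $7,000 = $624,700.
$624,700 is within the $675,000 maximum.

$624,700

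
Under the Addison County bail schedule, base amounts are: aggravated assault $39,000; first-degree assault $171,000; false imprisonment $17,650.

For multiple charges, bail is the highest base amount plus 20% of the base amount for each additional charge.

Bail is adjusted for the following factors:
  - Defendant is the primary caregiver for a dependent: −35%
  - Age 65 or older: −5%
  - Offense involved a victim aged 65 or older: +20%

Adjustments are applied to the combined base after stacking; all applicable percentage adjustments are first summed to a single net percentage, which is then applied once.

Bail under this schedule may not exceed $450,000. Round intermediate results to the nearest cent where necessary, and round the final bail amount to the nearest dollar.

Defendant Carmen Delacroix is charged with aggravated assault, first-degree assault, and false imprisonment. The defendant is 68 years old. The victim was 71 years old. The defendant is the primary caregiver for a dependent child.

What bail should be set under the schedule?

Base amounts from the schedule: aggravated assault $39,000; first-degree assault $171,000; false imprisonment $17,650.
Stacking rule: highest base plus 20% of each additional charge. Highest is first-degree assault at $171,000. Additional: $39,000 × 20% = $7,800; $17,650 × 20% = $3,530. Combined base = $171,000 + $11,330 = $182,330.
Net percentage adjustment: −35% −5% +20% = −20%. $182,330 × 0.8 = $145,864.
$145,864 is within the $450,000 maximum.

$145,864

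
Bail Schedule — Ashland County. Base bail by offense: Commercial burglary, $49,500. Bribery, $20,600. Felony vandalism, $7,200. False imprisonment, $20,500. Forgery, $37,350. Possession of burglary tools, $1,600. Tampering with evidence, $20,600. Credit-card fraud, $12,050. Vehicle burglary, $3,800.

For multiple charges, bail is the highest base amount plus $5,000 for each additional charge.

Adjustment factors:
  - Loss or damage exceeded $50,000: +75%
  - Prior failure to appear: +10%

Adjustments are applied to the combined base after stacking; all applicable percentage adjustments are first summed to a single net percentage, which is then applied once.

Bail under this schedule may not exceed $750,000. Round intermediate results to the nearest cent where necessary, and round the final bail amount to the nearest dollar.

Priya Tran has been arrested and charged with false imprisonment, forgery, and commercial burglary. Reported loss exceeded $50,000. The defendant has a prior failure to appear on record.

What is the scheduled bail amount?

$110,075

Base amounts from the schedule: false imprisonment $20,500; forgery $37,350; commercial burglary $49,500.
Stacking rule: highest base plus $5,000 per additional charge. Highest is commercial burglary at $49,500; 2 additional charges → +$10,000. Combined base = $59,500.
Net percentage adjustment: +75% +10% = +85%. $59,500 × 1.85 = $110,075.
$110,075 is within the $750,000 maximum.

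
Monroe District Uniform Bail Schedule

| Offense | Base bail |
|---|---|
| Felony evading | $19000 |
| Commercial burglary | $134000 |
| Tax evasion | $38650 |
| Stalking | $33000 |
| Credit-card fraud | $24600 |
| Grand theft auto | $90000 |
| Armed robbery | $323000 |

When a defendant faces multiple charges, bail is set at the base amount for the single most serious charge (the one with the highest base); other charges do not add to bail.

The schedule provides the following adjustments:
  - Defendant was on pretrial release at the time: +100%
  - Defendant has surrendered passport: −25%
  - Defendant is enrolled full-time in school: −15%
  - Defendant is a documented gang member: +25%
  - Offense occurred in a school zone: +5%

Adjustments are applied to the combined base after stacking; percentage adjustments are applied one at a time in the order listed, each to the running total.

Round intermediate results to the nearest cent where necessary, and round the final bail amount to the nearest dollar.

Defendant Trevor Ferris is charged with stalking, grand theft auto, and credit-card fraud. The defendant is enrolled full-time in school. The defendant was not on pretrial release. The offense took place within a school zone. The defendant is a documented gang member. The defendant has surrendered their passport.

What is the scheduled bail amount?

$75305

Base amounts from the schedule: stalking $33000; grand theft auto $90000; credit-card fraud $24600.
Stacking rule: use the highest base only. Highest is grand theft auto at $90000. Combined base = $90000.
Defendant has surrendered passport (−25%): $90000 × 0.75 = $67500.
Defendant is enrolled full-time in school (−15%): $67500 × 0.85 = $57375.
Defendant is a documented gang member (+25%): $57375 × 1.25 = $71718.75.
Offense occurred in a school zone (+5%): $71718.75 × 1.05 = $75304.69.
Rounded to the nearest dollar: $75305.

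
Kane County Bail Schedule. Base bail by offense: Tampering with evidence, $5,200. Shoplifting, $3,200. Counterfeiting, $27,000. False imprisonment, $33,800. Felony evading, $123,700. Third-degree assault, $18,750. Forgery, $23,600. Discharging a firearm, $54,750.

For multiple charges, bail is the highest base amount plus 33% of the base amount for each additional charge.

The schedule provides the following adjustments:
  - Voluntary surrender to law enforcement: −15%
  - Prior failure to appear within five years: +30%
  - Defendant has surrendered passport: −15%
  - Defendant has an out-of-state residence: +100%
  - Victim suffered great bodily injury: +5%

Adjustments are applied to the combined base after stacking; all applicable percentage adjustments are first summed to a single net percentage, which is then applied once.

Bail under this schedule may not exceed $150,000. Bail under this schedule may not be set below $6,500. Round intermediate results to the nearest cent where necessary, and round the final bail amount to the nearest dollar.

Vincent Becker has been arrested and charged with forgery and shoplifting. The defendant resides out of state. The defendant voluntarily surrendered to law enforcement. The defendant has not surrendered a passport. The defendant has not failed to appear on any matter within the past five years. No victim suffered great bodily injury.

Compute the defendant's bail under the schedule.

$45,614

Base amounts from the schedule: forgery $23,600; shoplifting $3,200.
Stacking rule: highest base plus 33% of each additional charge. Highest is forgery at $23,600. Additional: $3,200 × 33% = $1,056. Combined base = $23,600 + $1,056 = $24,656.
Net percentage adjustment: −15% +100% = +85%. $24,656 × 1.85 = $45,613.60.
$45,613.60 is within the $150,000 maximum.
$45,613.60 is at or above the $6,500 minimum.
Rounded to the nearest dollar: $45,614.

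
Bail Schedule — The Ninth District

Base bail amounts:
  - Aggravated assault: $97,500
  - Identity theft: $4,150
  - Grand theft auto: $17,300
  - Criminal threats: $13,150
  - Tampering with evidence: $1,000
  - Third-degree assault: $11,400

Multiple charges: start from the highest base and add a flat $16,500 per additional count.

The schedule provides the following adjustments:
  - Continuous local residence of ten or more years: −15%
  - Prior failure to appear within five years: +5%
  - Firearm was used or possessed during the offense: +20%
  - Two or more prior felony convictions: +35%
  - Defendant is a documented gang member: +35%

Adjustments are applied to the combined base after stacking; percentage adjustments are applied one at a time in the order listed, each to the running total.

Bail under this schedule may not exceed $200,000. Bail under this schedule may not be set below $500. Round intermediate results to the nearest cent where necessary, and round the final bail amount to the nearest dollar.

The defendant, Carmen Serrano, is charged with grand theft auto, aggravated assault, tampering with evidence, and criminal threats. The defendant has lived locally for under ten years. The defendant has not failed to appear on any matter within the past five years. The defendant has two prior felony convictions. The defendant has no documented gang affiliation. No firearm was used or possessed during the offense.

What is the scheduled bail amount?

$198,450

Base amounts from the schedule: grand theft auto $17,300; aggravated assault $97,500; tampering with evidence $1,000; criminal threats $13,150.
Stacking rule: highest base plus $16,500 per additional charge. Highest is aggravated assault at $97,500; 3 additional charges → +$49,500. Combined base = $147,000.
Two or more prior felony convictions (+35%): $147,000 × 1.35 = $198,450.
$198,450 is within the $200,000 maximum.
$198,450 is at or above the $500 minimum.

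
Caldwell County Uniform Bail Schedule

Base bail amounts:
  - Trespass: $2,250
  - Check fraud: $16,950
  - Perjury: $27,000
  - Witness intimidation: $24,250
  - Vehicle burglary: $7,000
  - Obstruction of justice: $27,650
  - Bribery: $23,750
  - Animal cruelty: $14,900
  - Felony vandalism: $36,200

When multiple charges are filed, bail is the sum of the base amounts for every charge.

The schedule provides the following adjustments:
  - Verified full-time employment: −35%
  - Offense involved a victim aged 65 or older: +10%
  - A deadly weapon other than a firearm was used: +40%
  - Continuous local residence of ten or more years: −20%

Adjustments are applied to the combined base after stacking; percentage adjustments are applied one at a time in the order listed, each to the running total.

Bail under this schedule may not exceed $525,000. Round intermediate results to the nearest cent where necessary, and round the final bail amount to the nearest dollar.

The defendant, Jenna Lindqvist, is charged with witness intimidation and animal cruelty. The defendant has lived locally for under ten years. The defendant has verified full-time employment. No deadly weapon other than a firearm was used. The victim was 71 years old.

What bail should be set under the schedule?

Base amounts from the schedule: witness intimidation $24,250; animal cruelty $14,900.
Stacking rule: sum of all bases. $24,250 + $14,900 = $39,150.
Verified full-time employment (−35%): $39,150 × 0.65 = $25,447.50.
Offense involved a victim aged 65 or older (+10%): $25,447.50 × 1.1 = $27,992.25.
$27,992.25 is within the $525,000 maximum.
Rounded to the nearest dollar: $27,992.

$27,992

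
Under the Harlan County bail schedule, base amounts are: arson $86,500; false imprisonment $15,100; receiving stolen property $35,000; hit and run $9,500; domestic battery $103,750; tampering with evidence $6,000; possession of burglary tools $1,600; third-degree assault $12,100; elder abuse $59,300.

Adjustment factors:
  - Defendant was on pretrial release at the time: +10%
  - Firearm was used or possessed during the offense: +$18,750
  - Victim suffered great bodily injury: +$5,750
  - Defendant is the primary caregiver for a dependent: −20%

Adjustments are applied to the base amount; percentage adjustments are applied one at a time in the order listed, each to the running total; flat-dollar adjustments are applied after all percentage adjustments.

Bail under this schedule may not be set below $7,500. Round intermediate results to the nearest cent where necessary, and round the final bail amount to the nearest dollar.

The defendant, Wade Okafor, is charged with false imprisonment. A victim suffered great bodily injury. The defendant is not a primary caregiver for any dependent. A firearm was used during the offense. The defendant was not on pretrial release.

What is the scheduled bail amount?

$39,600

Base amounts from the schedule: false imprisonment $15,100.
Single charge. Combined base = $15,100.
Firearm was used or possessed during the offense (+$18,750 flat): $15,100 + $18,750 = $33,850.
Victim suffered great bodily injury (+$5,750 flat): $33,850 + $5,750 = $39,600.
$39,600 is at or above the $7,500 minimum.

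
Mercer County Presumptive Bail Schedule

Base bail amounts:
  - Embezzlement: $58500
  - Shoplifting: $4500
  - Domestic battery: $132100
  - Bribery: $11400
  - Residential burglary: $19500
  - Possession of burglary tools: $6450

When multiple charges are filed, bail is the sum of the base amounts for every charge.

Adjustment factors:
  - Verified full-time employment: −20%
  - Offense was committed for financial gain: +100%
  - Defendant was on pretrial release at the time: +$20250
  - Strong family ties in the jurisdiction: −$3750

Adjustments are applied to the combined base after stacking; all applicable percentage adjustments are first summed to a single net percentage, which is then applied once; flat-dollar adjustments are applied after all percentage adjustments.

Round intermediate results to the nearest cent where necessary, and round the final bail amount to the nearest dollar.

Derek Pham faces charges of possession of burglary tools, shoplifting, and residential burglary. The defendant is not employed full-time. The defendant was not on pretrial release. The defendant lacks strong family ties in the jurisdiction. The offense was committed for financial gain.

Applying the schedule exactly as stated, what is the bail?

Base amounts from the schedule: possession of burglary tools $6450; shoplifting $4500; residential burglary $19500.
Stacking rule: sum of all bases. $6450 + $4500 + $19500 = $30450.
Offense was committed for financial gain (+100%): $30450 × 2 = $60900.

$60900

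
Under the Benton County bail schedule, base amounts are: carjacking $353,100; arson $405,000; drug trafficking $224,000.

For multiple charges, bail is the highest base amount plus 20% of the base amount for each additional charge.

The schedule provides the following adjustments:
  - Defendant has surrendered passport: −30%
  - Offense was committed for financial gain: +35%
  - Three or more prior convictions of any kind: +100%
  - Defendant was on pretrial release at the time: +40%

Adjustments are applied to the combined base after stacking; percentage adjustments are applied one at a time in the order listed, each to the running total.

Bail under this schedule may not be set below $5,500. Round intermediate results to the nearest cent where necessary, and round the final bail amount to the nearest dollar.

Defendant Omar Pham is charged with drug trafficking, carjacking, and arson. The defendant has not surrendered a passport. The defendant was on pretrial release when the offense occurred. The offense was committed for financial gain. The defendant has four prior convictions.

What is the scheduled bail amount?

Base amounts from the schedule: drug trafficking $224,000; carjacking $353,100; arson $405,000.
Stacking rule: highest base plus 20% of each additional charge. Highest is arson at $405,000. Additional: $224,000 × 20% = $44,800; $353,100 × 20% = $70,620. Combined base = $405,000 + $115,420 = $520,420.
Offense was committed for financial gain (+35%): $520,420 × 1.35 = $702,567.
Three or more prior convictions of any kind (+100%): $702,567 × 2 = $1,405,134.
Defendant was on pretrial release at the time (+40%): $1,405,134 × 1.4 = $1,967,187.60.
$1,967,187.60 is at or above the $5,500 minimum.
Rounded to the nearest dollar: $1,967,188.

$1,967,188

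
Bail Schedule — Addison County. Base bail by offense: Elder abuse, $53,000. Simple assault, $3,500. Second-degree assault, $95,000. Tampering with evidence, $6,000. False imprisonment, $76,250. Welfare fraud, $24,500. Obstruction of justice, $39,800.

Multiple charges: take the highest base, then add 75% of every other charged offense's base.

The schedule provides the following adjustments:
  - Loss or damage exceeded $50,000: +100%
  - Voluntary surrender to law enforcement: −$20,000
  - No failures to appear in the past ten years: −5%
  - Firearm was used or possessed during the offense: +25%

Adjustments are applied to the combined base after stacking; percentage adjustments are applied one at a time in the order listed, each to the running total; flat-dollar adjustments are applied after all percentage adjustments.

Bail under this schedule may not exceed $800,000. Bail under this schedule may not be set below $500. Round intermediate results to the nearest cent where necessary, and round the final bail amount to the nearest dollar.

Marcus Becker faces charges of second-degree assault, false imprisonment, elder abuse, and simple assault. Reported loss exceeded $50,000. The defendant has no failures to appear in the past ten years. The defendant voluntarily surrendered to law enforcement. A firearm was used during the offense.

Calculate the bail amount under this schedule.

Base amounts from the schedule: second-degree assault $95,000; false imprisonment $76,250; elder abuse $53,000; simple assault $3,500.
Stacking rule: highest base plus 75% of each additional charge. Highest is second-degree assault at $95,000. Additional: $76,250 × 75% = $57,187.50; $53,000 × 75% = $39,750; $3,500 × 75% = $2,625. Combined base = $95,000 + $99,562.50 = $194,562.50.
Loss or damage exceeded $50,000 (+100%): $194,562.50 × 2 = $389,125.
No failures to appear in the past ten years (−5%): $389,125 × 0.95 = $369,668.75.
Firearm was used or possessed during the offense (+25%): $369,668.75 × 1.25 = $462,085.94.
Voluntary surrender to law enforcement (−$20,000 flat): $462,085.94 − $20,000 = $442,085.94.
$442,085.94 is within the $800,000 maximum.
$442,085.94 is at or above the $500 minimum.
Rounded to the nearest dollar: $442,086.

$442,086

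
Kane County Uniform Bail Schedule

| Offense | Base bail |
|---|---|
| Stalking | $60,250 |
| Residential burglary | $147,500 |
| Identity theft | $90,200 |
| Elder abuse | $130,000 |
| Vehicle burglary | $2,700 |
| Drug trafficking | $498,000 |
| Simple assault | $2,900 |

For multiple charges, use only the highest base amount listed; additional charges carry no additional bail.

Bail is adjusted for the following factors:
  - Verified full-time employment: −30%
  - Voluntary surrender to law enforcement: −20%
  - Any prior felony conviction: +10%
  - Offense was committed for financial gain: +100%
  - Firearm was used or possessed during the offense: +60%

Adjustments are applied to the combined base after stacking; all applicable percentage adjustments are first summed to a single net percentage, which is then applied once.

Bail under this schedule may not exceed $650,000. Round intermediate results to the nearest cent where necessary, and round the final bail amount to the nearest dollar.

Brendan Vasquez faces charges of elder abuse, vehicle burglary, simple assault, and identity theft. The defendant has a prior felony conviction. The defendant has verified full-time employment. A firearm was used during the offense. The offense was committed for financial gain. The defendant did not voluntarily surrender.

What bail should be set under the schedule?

Base amounts from the schedule: elder abuse $130,000; vehicle burglary $2,700; simple assault $2,900; identity theft $90,200.
Stacking rule: use the highest base only. Highest is elder abuse at $130,000. Combined base = $130,000.
Net percentage adjustment: −30% +10% +100% +60% = +140%. $130,000 × 2.4 = $312,000.
$312,000 is within the $650,000 maximum.

$312,000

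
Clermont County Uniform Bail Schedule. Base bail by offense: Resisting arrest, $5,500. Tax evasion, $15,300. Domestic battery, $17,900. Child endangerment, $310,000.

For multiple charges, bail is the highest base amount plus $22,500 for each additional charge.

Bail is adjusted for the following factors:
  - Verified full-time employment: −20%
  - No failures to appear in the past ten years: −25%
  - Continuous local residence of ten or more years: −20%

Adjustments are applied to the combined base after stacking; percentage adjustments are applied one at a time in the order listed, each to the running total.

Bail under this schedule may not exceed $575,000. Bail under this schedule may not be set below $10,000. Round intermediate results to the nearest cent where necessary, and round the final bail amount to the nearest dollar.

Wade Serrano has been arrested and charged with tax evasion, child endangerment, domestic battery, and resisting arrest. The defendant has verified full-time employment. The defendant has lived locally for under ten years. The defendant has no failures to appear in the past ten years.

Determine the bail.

Base amounts from the schedule: tax evasion $15,300; child endangerment $310,000; domestic battery $17,900; resisting arrest $5,500.
Stacking rule: highest base plus $22,500 per additional charge. Highest is child endangerment at $310,000; 3 additional charges → +$67,500. Combined base = $377,500.
Verified full-time employment (−20%): $377,500 × 0.8 = $302,000.
No failures to appear in the past ten years (−25%): $302,000 × 0.75 = $226,500.
$226,500 is within the $575,000 maximum.
$226,500 is at or above the $10,000 minimum.

$226,500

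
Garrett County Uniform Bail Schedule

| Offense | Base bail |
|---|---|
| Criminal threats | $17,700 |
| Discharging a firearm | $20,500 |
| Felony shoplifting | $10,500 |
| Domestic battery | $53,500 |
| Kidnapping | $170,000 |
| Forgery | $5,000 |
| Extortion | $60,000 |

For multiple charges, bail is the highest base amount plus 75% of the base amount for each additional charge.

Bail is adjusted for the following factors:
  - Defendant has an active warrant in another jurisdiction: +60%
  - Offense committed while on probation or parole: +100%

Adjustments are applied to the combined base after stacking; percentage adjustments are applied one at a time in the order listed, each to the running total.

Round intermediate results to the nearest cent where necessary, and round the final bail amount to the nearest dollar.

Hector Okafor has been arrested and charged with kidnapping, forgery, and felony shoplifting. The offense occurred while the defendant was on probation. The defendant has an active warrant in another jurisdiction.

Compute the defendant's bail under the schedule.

$581,200

Base amounts from the schedule: kidnapping $170,000; forgery $5,000; felony shoplifting $10,500.
Stacking rule: highest base plus 75% of each additional charge. Highest is kidnapping at $170,000. Additional: $5,000 × 75% = $3,750; $10,500 × 75% = $7,875. Combined base = $170,000 + $11,625 = $181,625.
Defendant has an active warrant in another jurisdiction (+60%): $181,625 × 1.6 = $290,600.
Offense committed while on probation or parole (+100%): $290,600 × 2 = $581,200.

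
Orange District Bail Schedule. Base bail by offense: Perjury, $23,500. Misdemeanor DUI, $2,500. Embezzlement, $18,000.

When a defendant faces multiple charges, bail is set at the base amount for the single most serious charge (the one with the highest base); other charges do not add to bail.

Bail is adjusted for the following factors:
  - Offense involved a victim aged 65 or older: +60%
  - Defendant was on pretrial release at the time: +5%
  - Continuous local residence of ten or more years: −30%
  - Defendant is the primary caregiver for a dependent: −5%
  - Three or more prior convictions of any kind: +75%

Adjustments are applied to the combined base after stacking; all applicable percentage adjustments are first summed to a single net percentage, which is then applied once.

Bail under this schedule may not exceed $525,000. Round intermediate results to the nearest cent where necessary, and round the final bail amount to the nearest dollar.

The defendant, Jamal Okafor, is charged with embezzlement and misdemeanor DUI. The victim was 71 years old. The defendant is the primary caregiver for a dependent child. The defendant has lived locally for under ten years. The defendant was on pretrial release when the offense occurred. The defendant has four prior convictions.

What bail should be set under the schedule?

Base amounts from the schedule: embezzlement $18,000; misdemeanor DUI $2,500.
Stacking rule: use the highest base only. Highest is embezzlement at $18,000. Combined base = $18,000.
Net percentage adjustment: +60% +5% −5% +75% = +135%. $18,000 × 2.35 = $42,300.
$42,300 is within the $525,000 maximum.

$42,300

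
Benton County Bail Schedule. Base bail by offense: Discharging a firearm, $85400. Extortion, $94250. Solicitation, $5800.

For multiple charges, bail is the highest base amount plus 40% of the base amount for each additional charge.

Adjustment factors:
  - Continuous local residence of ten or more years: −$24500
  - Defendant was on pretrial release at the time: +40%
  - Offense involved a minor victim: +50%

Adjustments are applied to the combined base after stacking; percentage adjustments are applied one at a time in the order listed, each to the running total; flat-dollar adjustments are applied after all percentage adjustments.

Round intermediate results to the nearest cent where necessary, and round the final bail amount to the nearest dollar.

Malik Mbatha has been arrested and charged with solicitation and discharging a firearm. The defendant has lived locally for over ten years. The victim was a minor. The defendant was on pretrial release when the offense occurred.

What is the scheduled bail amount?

$159712

Base amounts from the schedule: solicitation $5800; discharging a firearm $85400.
Stacking rule: highest base plus 40% of each additional charge. Highest is discharging a firearm at $85400. Additional: $5800 × 40% = $2320. Combined base = $85400 + $2320 = $87720.
Defendant was on pretrial release at the time (+40%): $87720 × 1.4 = $122808.
Offense involved a minor victim (+50%): $122808 × 1.5 = $184212.
Continuous local residence of ten or more years (−$24500 flat): $184212 − $24500 = $159712.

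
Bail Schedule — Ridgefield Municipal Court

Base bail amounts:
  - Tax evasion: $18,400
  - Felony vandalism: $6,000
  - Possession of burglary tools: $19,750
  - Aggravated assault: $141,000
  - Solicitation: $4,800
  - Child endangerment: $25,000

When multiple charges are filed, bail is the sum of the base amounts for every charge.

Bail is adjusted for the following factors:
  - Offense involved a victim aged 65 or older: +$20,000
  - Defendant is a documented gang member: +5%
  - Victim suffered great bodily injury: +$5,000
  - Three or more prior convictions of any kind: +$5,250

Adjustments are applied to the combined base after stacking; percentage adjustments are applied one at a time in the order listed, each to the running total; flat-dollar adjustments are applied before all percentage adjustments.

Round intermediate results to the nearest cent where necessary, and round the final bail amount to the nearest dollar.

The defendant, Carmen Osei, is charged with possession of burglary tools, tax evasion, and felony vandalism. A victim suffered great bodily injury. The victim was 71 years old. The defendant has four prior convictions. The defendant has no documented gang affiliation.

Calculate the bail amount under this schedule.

$74,400

Base amounts from the schedule: possession of burglary tools $19,750; tax evasion $18,400; felony vandalism $6,000.
Stacking rule: sum of all bases. $19,750 + $18,400 + $6,000 = $44,150.
Offense involved a victim aged 65 or older (+$20,000 flat): $44,150 + $20,000 = $64,150.
Victim suffered great bodily injury (+$5,000 flat): $64,150 + $5,000 = $69,150.
Three or more prior convictions of any kind (+$5,250 flat): $69,150 + $5,250 = $74,400.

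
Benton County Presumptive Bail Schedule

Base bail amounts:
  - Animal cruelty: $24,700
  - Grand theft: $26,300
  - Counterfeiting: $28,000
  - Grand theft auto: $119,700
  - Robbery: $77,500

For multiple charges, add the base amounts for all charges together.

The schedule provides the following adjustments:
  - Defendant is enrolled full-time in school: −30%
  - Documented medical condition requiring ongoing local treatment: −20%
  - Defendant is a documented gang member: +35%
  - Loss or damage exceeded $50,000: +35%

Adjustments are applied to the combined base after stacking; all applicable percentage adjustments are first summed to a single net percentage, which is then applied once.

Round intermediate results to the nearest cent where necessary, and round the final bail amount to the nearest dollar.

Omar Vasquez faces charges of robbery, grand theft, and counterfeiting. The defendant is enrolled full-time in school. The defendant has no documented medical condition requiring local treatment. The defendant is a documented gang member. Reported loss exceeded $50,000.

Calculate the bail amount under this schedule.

$184,520

Base amounts from the schedule: robbery $77,500; grand theft $26,300; counterfeiting $28,000.
Stacking rule: sum of all bases. $77,500 + $26,300 + $28,000 = $131,800.
Net percentage adjustment: −30% +35% +35% = +40%. $131,800 × 1.4 = $184,520.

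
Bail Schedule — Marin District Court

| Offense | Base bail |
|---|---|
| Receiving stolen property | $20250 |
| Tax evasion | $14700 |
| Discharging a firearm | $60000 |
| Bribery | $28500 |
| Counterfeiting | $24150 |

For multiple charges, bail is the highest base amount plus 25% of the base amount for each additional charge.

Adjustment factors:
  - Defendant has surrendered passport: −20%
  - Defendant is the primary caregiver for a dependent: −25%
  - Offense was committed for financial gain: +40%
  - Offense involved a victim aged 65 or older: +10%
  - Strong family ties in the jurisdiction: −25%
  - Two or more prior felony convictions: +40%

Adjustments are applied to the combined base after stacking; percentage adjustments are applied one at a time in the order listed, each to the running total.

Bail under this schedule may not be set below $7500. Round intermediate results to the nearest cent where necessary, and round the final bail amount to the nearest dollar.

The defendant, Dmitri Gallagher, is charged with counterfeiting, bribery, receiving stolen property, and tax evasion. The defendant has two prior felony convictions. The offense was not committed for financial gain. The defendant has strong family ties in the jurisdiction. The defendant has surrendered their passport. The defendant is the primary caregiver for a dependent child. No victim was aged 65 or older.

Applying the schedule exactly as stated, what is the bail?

$27263

Base amounts from the schedule: counterfeiting $24150; bribery $28500; receiving stolen property $20250; tax evasion $14700.
Stacking rule: highest base plus 25% of each additional charge. Highest is bribery at $28500. Additional: $24150 × 25% = $6037.50; $20250 × 25% = $5062.50; $14700 × 25% = $3675. Combined base = $28500 + $14775 = $43275.
Defendant has surrendered passport (−20%): $43275 × 0.8 = $34620.
Defendant is the primary caregiver for a dependent (−25%): $34620 × 0.75 = $25965.
Strong family ties in the jurisdiction (−25%): $25965 × 0.75 = $19473.75.
Two or more prior felony convictions (+40%): $19473.75 × 1.4 = $27263.25.
$27263.25 is at or above the $7500 minimum.
Rounded to the nearest dollar: $27263.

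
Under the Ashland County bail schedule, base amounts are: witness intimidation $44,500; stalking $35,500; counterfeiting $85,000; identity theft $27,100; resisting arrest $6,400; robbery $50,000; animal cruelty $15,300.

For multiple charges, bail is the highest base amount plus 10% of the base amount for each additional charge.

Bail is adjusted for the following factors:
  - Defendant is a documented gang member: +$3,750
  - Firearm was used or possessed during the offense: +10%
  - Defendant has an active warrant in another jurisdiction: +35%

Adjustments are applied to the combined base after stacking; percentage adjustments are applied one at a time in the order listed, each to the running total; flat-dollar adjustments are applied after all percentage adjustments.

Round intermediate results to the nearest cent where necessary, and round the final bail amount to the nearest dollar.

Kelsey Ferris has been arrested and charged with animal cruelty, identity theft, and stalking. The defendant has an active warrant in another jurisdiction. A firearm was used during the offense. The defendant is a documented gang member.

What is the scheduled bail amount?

Base amounts from the schedule: animal cruelty $15,300; identity theft $27,100; stalking $35,500.
Stacking rule: highest base plus 10% of each additional charge. Highest is stalking at $35,500. Additional: $15,300 × 10% = $1,530; $27,100 × 10% = $2,710. Combined base = $35,500 + $4,240 = $39,740.
Firearm was used or possessed during the offense (+10%): $39,740 × 1.1 = $43,714.
Defendant has an active warrant in another jurisdiction (+35%): $43,714 × 1.35 = $59,013.90.
Defendant is a documented gang member (+$3,750 flat): $59,013.90 + $3,750 = $62,763.90.
Rounded to the nearest dollar: $62,764.

$62,764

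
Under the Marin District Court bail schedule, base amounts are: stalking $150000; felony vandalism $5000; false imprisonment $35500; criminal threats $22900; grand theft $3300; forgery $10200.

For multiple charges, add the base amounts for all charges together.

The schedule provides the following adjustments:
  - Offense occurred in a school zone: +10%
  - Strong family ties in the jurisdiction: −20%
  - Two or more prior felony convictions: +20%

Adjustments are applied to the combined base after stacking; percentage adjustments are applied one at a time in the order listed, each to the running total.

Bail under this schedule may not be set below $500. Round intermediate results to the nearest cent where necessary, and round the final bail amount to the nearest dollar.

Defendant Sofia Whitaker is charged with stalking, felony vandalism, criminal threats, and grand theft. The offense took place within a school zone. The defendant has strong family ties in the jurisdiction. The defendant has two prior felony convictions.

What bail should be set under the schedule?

$191347

Base amounts from the schedule: stalking $150000; felony vandalism $5000; criminal threats $22900; grand theft $3300.
Stacking rule: sum of all bases. $150000 + $5000 + $22900 + $3300 = $181200.
Offense occurred in a school zone (+10%): $181200 × 1.1 = $199320.
Strong family ties in the jurisdiction (−20%): $199320 × 0.8 = $159456.
Two or more prior felony convictions (+20%): $159456 × 1.2 = $191347.20.
$191347.20 is at or above the $500 minimum.
Rounded to the nearest dollar: $191347.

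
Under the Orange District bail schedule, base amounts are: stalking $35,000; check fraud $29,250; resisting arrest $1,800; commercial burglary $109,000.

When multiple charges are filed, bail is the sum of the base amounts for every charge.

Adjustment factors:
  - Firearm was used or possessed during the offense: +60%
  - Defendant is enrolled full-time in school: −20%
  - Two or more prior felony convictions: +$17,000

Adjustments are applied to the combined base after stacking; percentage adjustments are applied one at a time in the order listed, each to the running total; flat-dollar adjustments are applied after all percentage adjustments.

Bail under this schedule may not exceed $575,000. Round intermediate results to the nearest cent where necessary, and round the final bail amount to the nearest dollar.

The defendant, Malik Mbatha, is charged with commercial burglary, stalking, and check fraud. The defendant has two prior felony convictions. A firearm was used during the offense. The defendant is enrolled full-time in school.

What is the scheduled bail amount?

$238,760

Base amounts from the schedule: commercial burglary $109,000; stalking $35,000; check fraud $29,250.
Stacking rule: sum of all bases. $109,000 + $35,000 + $29,250 = $173,250.
Firearm was used or possessed during the offense (+60%): $173,250 × 1.6 = $277,200.
Defendant is enrolled full-time in school (−20%): $277,200 × 0.8 = $221,760.
Two or more prior felony convictions (+$17,000 flat): $221,760 + $17,000 = $238,760.
$238,760 is within the $575,000 maximum.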